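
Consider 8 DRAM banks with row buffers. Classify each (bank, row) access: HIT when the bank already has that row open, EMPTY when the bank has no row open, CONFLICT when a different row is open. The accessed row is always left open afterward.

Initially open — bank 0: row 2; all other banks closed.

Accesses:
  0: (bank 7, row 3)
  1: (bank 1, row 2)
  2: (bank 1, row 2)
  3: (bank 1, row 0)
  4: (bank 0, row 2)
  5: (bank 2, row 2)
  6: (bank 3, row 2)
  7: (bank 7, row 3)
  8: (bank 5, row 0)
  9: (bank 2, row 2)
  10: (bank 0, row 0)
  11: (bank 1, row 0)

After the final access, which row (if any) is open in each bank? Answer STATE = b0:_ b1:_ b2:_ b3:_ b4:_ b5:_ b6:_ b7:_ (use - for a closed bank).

STATE = b0:0 b1:0 b2:2 b3:2 b4:- b5:0 b6:- b7:3

0: bank 7 row 3 — prev None → EMPTY
1: bank 1 row 2 — prev None → EMPTY
2: bank 1 row 2 — prev 2 → HIT
3: bank 1 row 0 — prev 2 → CONFLICT
4: bank 0 row 2 — prev 2 → HIT
5: bank 2 row 2 — prev None → EMPTY
6: bank 3 row 2 — prev None → EMPTY
7: bank 7 row 3 — prev 3 → HIT
8: bank 5 row 0 — prev None → EMPTY
9: bank 2 row 2 — prev 2 → HIT
10: bank 0 row 0 — prev 2 → CONFLICT
11: bank 1 row 0 — prev 0 → HIT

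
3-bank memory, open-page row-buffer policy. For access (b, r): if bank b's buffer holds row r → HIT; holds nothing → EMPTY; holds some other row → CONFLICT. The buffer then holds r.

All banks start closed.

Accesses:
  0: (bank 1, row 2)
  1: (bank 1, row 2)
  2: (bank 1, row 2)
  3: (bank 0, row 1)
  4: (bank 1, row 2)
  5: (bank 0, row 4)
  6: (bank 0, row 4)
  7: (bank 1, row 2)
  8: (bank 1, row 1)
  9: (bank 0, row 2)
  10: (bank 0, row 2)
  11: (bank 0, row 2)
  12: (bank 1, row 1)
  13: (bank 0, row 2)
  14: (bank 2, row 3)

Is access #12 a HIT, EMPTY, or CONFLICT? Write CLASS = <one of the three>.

  [0] b1 r2: no row ⇒ E
  [1] b1 r2: had r2 ⇒ H
  [2] b1 r2: had r2 ⇒ H
  [3] b0 r1: no row ⇒ E
  [4] b1 r2: had r2 ⇒ H
  [5] b0 r4: had r1 ⇒ C
  [6] b0 r4: had r4 ⇒ H
  [7] b1 r2: had r2 ⇒ H
  [8] b1 r1: had r2 ⇒ C
  [9] b0 r2: had r4 ⇒ C
  [10] b0 r2: had r2 ⇒ H
  [11] b0 r2: had r2 ⇒ H
  [12] b1 r1: had r1 ⇒ H
  [13] b0 r2: had r2 ⇒ H
  [14] b2 r3: no row ⇒ E

CLASS = HIT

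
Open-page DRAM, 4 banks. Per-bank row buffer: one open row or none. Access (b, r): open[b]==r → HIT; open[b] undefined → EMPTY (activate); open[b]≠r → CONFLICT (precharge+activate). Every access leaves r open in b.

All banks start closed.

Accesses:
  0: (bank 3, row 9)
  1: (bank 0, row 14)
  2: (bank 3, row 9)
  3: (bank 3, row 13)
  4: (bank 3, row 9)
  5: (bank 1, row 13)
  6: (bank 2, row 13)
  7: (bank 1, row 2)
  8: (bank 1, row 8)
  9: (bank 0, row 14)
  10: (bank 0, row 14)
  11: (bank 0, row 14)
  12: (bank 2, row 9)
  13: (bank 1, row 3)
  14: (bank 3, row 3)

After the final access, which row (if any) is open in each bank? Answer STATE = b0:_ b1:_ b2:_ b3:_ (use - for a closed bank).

step 0: bank3 None->9 [EMPTY]
step 1: bank0 None->14 [EMPTY]
step 2: bank3 9->9 [HIT]
step 3: bank3 9->13 [CONFLICT]
step 4: bank3 13->9 [CONFLICT]
step 5: bank1 None->13 [EMPTY]
step 6: bank2 None->13 [EMPTY]
step 7: bank1 13->2 [CONFLICT]
step 8: bank1 2->8 [CONFLICT]
step 9: bank0 14->14 [HIT]
step 10: bank0 14->14 [HIT]
step 11: bank0 14->14 [HIT]
step 12: bank2 13->9 [CONFLICT]
step 13: bank1 8->3 [CONFLICT]
step 14: bank3 9->3 [CONFLICT]

STATE = b0:14 b1:3 b2:9 b3:3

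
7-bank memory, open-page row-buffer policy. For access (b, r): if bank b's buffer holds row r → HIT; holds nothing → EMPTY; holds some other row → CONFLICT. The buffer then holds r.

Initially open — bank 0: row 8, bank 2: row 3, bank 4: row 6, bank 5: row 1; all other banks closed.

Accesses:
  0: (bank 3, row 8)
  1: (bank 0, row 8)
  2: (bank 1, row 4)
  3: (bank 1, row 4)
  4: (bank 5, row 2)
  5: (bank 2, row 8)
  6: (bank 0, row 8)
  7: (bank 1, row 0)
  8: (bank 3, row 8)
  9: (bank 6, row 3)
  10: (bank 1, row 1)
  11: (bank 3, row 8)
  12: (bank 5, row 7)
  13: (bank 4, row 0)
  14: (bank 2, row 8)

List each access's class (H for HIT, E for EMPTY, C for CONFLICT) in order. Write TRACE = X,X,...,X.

#0 (3,8) E
#1 (0,8) H  (was 8)
#2 (1,4) E
#3 (1,4) H  (was 4)
#4 (5,2) C  (was 1)
#5 (2,8) C  (was 3)
#6 (0,8) H  (was 8)
#7 (1,0) C  (was 4)
#8 (3,8) H  (was 8)
#9 (6,3) E
#10 (1,1) C  (was 0)
#11 (3,8) H  (was 8)
#12 (5,7) C  (was 2)
#13 (4,0) C  (was 6)
#14 (2,8) H  (was 8)

TRACE = E,H,E,H,C,C,H,C,H,E,C,H,C,C,H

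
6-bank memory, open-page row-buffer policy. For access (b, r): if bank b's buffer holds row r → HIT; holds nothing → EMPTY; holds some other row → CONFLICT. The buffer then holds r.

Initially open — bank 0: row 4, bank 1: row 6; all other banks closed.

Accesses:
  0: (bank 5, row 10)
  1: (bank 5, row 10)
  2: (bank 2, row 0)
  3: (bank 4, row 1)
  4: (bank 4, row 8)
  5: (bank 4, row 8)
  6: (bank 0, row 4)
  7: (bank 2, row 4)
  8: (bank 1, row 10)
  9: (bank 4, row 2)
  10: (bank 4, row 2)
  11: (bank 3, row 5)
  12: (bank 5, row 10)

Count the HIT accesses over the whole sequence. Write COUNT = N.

COUNT = 5

step 0: bank5 None->10 [EMPTY]
step 1: bank5 10->10 [HIT]
step 2: bank2 None->0 [EMPTY]
step 3: bank4 None->1 [EMPTY]
step 4: bank4 1->8 [CONFLICT]
step 5: bank4 8->8 [HIT]
step 6: bank0 4->4 [HIT]
step 7: bank2 0->4 [CONFLICT]
step 8: bank1 6->10 [CONFLICT]
step 9: bank4 8->2 [CONFLICT]
step 10: bank4 2->2 [HIT]
step 11: bank3 None->5 [EMPTY]
step 12: bank5 10->10 [HIT]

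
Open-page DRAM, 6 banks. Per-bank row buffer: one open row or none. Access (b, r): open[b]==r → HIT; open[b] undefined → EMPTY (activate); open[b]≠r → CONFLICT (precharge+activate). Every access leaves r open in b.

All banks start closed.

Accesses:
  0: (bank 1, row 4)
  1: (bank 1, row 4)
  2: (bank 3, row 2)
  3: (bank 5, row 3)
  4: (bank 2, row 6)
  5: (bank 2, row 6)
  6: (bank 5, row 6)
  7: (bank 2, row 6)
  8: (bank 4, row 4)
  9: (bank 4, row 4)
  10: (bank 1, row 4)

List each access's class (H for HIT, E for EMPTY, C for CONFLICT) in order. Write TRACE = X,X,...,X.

0: bank 1 row 4 — prev None → EMPTY
1: bank 1 row 4 — prev 4 → HIT
2: bank 3 row 2 — prev None → EMPTY
3: bank 5 row 3 — prev None → EMPTY
4: bank 2 row 6 — prev None → EMPTY
5: bank 2 row 6 — prev 6 → HIT
6: bank 5 row 6 — prev 3 → CONFLICT
7: bank 2 row 6 — prev 6 → HIT
8: bank 4 row 4 — prev None → EMPTY
9: bank 4 row 4 — prev 4 → HIT
10: bank 1 row 4 — prev 4 → HIT

TRACE = E,H,E,E,E,H,C,H,E,H,H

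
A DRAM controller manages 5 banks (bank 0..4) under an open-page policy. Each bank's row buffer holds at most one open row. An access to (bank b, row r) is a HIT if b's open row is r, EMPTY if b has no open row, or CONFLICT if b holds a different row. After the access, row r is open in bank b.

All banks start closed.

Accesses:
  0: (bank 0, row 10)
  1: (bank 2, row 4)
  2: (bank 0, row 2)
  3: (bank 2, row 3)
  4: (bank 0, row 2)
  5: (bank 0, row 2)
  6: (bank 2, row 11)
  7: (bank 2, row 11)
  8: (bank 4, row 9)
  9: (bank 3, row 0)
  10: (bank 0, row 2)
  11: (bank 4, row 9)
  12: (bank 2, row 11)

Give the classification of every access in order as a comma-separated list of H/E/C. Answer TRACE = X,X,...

TRACE = E,E,C,C,H,H,C,H,E,E,H,H,H

  [0] b0 r10: no row ⇒ E
  [1] b2 r4: no row ⇒ E
  [2] b0 r2: had r10 ⇒ C
  [3] b2 r3: had r4 ⇒ C
  [4] b0 r2: had r2 ⇒ H
  [5] b0 r2: had r2 ⇒ H
  [6] b2 r11: had r3 ⇒ C
  [7] b2 r11: had r11 ⇒ H
  [8] b4 r9: no row ⇒ E
  [9] b3 r0: no row ⇒ E
  [10] b0 r2: had r2 ⇒ H
  [11] b4 r9: had r9 ⇒ H
  [12] b2 r11: had r11 ⇒ H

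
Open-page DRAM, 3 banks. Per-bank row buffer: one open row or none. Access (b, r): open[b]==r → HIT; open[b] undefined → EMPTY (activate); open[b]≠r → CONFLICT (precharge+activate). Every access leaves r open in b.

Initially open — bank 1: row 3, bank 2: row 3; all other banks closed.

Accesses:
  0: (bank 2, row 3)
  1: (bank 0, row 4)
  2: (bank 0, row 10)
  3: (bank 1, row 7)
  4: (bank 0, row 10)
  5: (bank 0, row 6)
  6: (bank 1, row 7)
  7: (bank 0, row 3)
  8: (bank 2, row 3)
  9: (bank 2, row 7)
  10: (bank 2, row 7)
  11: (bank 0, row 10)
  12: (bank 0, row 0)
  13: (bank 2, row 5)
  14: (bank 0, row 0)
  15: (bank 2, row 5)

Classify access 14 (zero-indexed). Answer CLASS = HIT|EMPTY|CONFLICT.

step 0: bank2 3->3 [HIT]
step 1: bank0 None->4 [EMPTY]
step 2: bank0 4->10 [CONFLICT]
step 3: bank1 3->7 [CONFLICT]
step 4: bank0 10->10 [HIT]
step 5: bank0 10->6 [CONFLICT]
step 6: bank1 7->7 [HIT]
step 7: bank0 6->3 [CONFLICT]
step 8: bank2 3->3 [HIT]
step 9: bank2 3->7 [CONFLICT]
step 10: bank2 7->7 [HIT]
step 11: bank0 3->10 [CONFLICT]
step 12: bank0 10->0 [CONFLICT]
step 13: bank2 7->5 [CONFLICT]
step 14: bank0 0->0 [HIT]
step 15: bank2 5->5 [HIT]

CLASS = HIT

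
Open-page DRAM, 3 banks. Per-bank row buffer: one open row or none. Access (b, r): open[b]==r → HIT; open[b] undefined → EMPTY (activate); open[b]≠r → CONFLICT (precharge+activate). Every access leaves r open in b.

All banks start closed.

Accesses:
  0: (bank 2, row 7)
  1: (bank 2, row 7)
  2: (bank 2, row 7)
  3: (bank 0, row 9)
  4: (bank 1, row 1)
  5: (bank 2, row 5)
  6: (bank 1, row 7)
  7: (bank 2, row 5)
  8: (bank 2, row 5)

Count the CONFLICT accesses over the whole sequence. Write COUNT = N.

COUNT = 2

0: bank 2 row 7 — prev None → EMPTY
1: bank 2 row 7 — prev 7 → HIT
2: bank 2 row 7 — prev 7 → HIT
3: bank 0 row 9 — prev None → EMPTY
4: bank 1 row 1 — prev None → EMPTY
5: bank 2 row 5 — prev 7 → CONFLICT
6: bank 1 row 7 — prev 1 → CONFLICT
7: bank 2 row 5 — prev 5 → HIT
8: bank 2 row 5 — prev 5 → HIT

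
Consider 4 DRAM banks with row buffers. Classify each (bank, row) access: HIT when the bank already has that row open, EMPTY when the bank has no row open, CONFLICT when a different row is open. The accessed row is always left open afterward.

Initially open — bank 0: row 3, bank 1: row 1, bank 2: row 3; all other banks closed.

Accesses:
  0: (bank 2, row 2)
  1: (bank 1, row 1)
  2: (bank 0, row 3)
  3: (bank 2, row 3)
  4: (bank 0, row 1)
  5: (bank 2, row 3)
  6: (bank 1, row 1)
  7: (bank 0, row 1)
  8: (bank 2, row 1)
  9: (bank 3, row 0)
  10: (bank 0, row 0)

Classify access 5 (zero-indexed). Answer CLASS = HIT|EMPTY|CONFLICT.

CLASS = HIT

0: bank 2 row 2 — prev 3 → CONFLICT
1: bank 1 row 1 — prev 1 → HIT
2: bank 0 row 3 — prev 3 → HIT
3: bank 2 row 3 — prev 2 → CONFLICT
4: bank 0 row 1 — prev 3 → CONFLICT
5: bank 2 row 3 — prev 3 → HIT
6: bank 1 row 1 — prev 1 → HIT
7: bank 0 row 1 — prev 1 → HIT
8: bank 2 row 1 — prev 3 → CONFLICT
9: bank 3 row 0 — prev None → EMPTY
10: bank 0 row 0 — prev 1 → CONFLICT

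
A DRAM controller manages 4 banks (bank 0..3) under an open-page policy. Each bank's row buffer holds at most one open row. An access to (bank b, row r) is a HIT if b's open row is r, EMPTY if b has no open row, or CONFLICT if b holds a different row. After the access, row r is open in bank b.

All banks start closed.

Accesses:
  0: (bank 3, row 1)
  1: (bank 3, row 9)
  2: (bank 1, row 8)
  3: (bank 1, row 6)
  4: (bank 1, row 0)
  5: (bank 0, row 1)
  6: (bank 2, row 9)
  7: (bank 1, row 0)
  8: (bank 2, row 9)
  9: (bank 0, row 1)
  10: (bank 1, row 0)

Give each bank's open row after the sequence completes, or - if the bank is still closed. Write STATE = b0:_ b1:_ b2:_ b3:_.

STATE = b0:1 b1:0 b2:9 b3:9

  [0] b3 r1: no row ⇒ E
  [1] b3 r9: had r1 ⇒ C
  [2] b1 r8: no row ⇒ E
  [3] b1 r6: had r8 ⇒ C
  [4] b1 r0: had r6 ⇒ C
  [5] b0 r1: no row ⇒ E
  [6] b2 r9: no row ⇒ E
  [7] b1 r0: had r0 ⇒ H
  [8] b2 r9: had r9 ⇒ H
  [9] b0 r1: had r1 ⇒ H
  [10] b1 r0: had r0 ⇒ H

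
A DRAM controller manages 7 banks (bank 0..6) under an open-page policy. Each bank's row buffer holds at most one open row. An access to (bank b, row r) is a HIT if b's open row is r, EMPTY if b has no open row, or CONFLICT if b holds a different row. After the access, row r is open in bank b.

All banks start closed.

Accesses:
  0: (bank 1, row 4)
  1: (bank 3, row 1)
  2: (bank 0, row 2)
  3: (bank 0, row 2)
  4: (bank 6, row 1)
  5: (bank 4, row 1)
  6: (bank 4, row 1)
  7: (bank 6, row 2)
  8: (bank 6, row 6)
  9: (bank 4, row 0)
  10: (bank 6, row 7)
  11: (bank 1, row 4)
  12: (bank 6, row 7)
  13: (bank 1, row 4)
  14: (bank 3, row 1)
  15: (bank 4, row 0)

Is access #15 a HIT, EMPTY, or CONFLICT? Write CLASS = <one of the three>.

#0 (1,4) E
#1 (3,1) E
#2 (0,2) E
#3 (0,2) H  (was 2)
#4 (6,1) E
#5 (4,1) E
#6 (4,1) H  (was 1)
#7 (6,2) C  (was 1)
#8 (6,6) C  (was 2)
#9 (4,0) C  (was 1)
#10 (6,7) C  (was 6)
#11 (1,4) H  (was 4)
#12 (6,7) H  (was 7)
#13 (1,4) H  (was 4)
#14 (3,1) H  (was 1)
#15 (4,0) H  (was 0)

CLASS = HIT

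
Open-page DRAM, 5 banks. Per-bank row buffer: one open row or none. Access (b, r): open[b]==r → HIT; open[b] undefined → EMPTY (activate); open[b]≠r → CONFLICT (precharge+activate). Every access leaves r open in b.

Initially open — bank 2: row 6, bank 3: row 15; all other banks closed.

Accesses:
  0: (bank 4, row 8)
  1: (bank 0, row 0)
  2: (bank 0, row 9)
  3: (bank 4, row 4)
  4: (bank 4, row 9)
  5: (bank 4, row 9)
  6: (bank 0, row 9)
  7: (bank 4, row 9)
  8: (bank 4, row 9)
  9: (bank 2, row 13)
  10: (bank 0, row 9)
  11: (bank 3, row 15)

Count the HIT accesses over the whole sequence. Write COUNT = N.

0: bank 4 row 8 — prev None → EMPTY
1: bank 0 row 0 — prev None → EMPTY
2: bank 0 row 9 — prev 0 → CONFLICT
3: bank 4 row 4 — prev 8 → CONFLICT
4: bank 4 row 9 — prev 4 → CONFLICT
5: bank 4 row 9 — prev 9 → HIT
6: bank 0 row 9 — prev 9 → HIT
7: bank 4 row 9 — prev 9 → HIT
8: bank 4 row 9 — prev 9 → HIT
9: bank 2 row 13 — prev 6 → CONFLICT
10: bank 0 row 9 — prev 9 → HIT
11: bank 3 row 15 — prev 15 → HIT

COUNT = 6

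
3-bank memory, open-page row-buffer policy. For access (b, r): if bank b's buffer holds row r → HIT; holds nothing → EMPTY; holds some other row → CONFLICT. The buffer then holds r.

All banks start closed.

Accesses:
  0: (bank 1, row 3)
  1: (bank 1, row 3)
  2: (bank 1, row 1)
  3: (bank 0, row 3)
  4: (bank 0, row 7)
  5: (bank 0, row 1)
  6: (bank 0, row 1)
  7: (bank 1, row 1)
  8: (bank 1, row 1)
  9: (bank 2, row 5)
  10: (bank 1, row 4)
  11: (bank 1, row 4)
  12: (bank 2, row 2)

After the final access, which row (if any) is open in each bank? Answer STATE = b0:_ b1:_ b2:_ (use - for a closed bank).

STATE = b0:1 b1:4 b2:2

step 0: bank1 None->3 [EMPTY]
step 1: bank1 3->3 [HIT]
step 2: bank1 3->1 [CONFLICT]
step 3: bank0 None->3 [EMPTY]
step 4: bank0 3->7 [CONFLICT]
step 5: bank0 7->1 [CONFLICT]
step 6: bank0 1->1 [HIT]
step 7: bank1 1->1 [HIT]
step 8: bank1 1->1 [HIT]
step 9: bank2 None->5 [EMPTY]
step 10: bank1 1->4 [CONFLICT]
step 11: bank1 4->4 [HIT]
step 12: bank2 5->2 [CONFLICT]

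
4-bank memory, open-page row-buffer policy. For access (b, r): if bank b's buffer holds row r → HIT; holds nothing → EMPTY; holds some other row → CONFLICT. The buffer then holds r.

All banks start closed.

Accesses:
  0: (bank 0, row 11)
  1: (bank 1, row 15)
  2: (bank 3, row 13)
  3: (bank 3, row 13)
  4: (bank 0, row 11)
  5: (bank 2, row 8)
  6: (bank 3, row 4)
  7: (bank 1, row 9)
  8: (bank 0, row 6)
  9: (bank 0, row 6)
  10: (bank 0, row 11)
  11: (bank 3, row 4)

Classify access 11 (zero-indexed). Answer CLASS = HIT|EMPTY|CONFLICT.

CLASS = HIT

step 0: bank0 None->11 [EMPTY]
step 1: bank1 None->15 [EMPTY]
step 2: bank3 None->13 [EMPTY]
step 3: bank3 13->13 [HIT]
step 4: bank0 11->11 [HIT]
step 5: bank2 None->8 [EMPTY]
step 6: bank3 13->4 [CONFLICT]
step 7: bank1 15->9 [CONFLICT]
step 8: bank0 11->6 [CONFLICT]
step 9: bank0 6->6 [HIT]
step 10: bank0 6->11 [CONFLICT]
step 11: bank3 4->4 [HIT]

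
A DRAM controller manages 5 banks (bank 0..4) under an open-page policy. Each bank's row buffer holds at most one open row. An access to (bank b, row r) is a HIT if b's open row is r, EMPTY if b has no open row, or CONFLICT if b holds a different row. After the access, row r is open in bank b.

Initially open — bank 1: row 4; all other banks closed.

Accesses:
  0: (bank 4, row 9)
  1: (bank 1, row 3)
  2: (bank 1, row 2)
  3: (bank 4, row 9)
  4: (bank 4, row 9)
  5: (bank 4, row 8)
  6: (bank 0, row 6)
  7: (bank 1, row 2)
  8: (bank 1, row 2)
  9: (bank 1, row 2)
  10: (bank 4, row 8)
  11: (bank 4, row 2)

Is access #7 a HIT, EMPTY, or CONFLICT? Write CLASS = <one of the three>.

  [0] b4 r9: no row ⇒ E
  [1] b1 r3: had r4 ⇒ C
  [2] b1 r2: had r3 ⇒ C
  [3] b4 r9: had r9 ⇒ H
  [4] b4 r9: had r9 ⇒ H
  [5] b4 r8: had r9 ⇒ C
  [6] b0 r6: no row ⇒ E
  [7] b1 r2: had r2 ⇒ H
  [8] b1 r2: had r2 ⇒ H
  [9] b1 r2: had r2 ⇒ H
  [10] b4 r8: had r8 ⇒ H
  [11] b4 r2: had r8 ⇒ C

CLASS = HIT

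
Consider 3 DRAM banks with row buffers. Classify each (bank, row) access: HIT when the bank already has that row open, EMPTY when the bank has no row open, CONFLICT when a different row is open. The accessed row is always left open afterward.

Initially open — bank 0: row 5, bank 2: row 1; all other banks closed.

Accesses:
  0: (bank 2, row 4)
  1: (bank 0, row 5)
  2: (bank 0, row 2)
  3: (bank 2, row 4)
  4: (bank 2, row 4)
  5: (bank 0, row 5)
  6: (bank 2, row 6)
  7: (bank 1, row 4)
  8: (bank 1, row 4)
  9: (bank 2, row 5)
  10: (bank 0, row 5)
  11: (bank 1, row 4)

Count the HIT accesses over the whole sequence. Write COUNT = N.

step 0: bank2 1->4 [CONFLICT]
step 1: bank0 5->5 [HIT]
step 2: bank0 5->2 [CONFLICT]
step 3: bank2 4->4 [HIT]
step 4: bank2 4->4 [HIT]
step 5: bank0 2->5 [CONFLICT]
step 6: bank2 4->6 [CONFLICT]
step 7: bank1 None->4 [EMPTY]
step 8: bank1 4->4 [HIT]
step 9: bank2 6->5 [CONFLICT]
step 10: bank0 5->5 [HIT]
step 11: bank1 4->4 [HIT]

COUNT = 6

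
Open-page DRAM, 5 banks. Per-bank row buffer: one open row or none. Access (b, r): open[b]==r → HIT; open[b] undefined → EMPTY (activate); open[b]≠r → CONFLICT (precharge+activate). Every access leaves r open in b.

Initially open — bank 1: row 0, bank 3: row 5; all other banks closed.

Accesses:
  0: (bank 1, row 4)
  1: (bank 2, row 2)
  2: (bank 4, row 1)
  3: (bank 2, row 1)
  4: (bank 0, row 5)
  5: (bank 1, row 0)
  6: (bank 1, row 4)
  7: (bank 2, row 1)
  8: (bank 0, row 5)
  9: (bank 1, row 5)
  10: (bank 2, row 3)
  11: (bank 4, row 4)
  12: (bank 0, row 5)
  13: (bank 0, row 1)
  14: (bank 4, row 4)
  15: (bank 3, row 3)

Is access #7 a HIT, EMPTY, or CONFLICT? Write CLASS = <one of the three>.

CLASS = HIT

step 0: bank1 0->4 [CONFLICT]
step 1: bank2 None->2 [EMPTY]
step 2: bank4 None->1 [EMPTY]
step 3: bank2 2->1 [CONFLICT]
step 4: bank0 None->5 [EMPTY]
step 5: bank1 4->0 [CONFLICT]
step 6: bank1 0->4 [CONFLICT]
step 7: bank2 1->1 [HIT]
step 8: bank0 5->5 [HIT]
step 9: bank1 4->5 [CONFLICT]
step 10: bank2 1->3 [CONFLICT]
step 11: bank4 1->4 [CONFLICT]
step 12: bank0 5->5 [HIT]
step 13: bank0 5->1 [CONFLICT]
step 14: bank4 4->4 [HIT]
step 15: bank3 5->3 [CONFLICT]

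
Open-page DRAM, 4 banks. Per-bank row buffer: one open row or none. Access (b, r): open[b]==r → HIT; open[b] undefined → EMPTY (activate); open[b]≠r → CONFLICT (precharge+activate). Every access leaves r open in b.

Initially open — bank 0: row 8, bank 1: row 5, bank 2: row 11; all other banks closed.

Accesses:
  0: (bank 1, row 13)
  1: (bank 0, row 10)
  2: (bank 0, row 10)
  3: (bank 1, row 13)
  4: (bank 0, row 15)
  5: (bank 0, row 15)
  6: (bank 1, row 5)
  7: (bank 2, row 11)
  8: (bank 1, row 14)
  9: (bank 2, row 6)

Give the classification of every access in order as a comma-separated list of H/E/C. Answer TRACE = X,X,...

0: bank 1 row 13 — prev 5 → CONFLICT
1: bank 0 row 10 — prev 8 → CONFLICT
2: bank 0 row 10 — prev 10 → HIT
3: bank 1 row 13 — prev 13 → HIT
4: bank 0 row 15 — prev 10 → CONFLICT
5: bank 0 row 15 — prev 15 → HIT
6: bank 1 row 5 — prev 13 → CONFLICT
7: bank 2 row 11 — prev 11 → HIT
8: bank 1 row 14 — prev 5 → CONFLICT
9: bank 2 row 6 — prev 11 → CONFLICT

TRACE = C,C,H,H,C,H,C,H,C,C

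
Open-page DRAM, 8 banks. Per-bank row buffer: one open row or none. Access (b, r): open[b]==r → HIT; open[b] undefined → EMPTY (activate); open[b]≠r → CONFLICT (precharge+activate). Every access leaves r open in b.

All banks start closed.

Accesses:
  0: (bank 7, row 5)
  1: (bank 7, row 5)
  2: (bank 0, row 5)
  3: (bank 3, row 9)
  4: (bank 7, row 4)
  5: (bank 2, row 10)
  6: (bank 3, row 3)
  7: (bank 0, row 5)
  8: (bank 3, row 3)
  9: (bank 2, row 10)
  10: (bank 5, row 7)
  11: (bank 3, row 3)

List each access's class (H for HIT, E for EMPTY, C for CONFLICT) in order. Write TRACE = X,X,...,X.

TRACE = E,H,E,E,C,E,C,H,H,H,E,H

#0 (7,5) E
#1 (7,5) H  (was 5)
#2 (0,5) E
#3 (3,9) E
#4 (7,4) C  (was 5)
#5 (2,10) E
#6 (3,3) C  (was 9)
#7 (0,5) H  (was 5)
#8 (3,3) H  (was 3)
#9 (2,10) H  (was 10)
#10 (5,7) E
#11 (3,3) H  (was 3)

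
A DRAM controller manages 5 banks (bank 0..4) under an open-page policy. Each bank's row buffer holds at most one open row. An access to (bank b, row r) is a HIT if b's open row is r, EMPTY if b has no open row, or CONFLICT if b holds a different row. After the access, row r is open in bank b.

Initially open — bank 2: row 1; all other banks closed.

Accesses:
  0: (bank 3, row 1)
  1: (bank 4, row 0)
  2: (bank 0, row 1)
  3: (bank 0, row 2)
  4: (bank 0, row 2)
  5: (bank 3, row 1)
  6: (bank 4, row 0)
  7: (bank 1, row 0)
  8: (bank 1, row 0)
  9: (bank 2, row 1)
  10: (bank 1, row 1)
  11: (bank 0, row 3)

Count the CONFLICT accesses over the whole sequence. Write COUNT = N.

COUNT = 3

  [0] b3 r1: no row ⇒ E
  [1] b4 r0: no row ⇒ E
  [2] b0 r1: no row ⇒ E
  [3] b0 r2: had r1 ⇒ C
  [4] b0 r2: had r2 ⇒ H
  [5] b3 r1: had r1 ⇒ H
  [6] b4 r0: had r0 ⇒ H
  [7] b1 r0: no row ⇒ E
  [8] b1 r0: had r0 ⇒ H
  [9] b2 r1: had r1 ⇒ H
  [10] b1 r1: had r0 ⇒ C
  [11] b0 r3: had r2 ⇒ C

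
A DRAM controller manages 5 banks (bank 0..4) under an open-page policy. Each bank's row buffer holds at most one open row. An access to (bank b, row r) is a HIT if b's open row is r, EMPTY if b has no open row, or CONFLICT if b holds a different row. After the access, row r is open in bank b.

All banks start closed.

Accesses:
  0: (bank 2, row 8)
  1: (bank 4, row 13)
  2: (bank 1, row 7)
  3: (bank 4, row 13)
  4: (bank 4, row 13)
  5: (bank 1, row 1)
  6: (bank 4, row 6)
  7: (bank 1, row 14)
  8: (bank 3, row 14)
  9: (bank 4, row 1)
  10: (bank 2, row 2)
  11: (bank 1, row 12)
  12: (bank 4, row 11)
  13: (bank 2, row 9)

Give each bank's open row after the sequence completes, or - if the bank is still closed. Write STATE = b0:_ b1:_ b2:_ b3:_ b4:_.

STATE = b0:- b1:12 b2:9 b3:14 b4:11

#0 (2,8) E
#1 (4,13) E
#2 (1,7) E
#3 (4,13) H  (was 13)
#4 (4,13) H  (was 13)
#5 (1,1) C  (was 7)
#6 (4,6) C  (was 13)
#7 (1,14) C  (was 1)
#8 (3,14) E
#9 (4,1) C  (was 6)
#10 (2,2) C  (was 8)
#11 (1,12) C  (was 14)
#12 (4,11) C  (was 1)
#13 (2,9) C  (was 2)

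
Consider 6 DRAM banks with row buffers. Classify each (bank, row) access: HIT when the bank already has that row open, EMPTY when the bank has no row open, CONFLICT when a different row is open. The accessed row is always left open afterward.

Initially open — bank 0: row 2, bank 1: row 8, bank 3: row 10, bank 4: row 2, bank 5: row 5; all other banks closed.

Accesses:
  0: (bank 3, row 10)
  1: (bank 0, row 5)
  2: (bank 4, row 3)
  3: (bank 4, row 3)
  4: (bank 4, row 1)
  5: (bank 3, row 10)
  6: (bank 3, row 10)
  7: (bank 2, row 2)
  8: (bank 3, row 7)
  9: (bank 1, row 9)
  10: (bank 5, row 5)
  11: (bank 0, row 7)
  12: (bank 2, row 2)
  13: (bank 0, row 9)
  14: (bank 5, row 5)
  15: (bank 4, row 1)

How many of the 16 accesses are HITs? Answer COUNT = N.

#0 (3,10) H  (was 10)
#1 (0,5) C  (was 2)
#2 (4,3) C  (was 2)
#3 (4,3) H  (was 3)
#4 (4,1) C  (was 3)
#5 (3,10) H  (was 10)
#6 (3,10) H  (was 10)
#7 (2,2) E
#8 (3,7) C  (was 10)
#9 (1,9) C  (was 8)
#10 (5,5) H  (was 5)
#11 (0,7) C  (was 5)
#12 (2,2) H  (was 2)
#13 (0,9) C  (was 7)
#14 (5,5) H  (was 5)
#15 (4,1) H  (was 1)

COUNT = 8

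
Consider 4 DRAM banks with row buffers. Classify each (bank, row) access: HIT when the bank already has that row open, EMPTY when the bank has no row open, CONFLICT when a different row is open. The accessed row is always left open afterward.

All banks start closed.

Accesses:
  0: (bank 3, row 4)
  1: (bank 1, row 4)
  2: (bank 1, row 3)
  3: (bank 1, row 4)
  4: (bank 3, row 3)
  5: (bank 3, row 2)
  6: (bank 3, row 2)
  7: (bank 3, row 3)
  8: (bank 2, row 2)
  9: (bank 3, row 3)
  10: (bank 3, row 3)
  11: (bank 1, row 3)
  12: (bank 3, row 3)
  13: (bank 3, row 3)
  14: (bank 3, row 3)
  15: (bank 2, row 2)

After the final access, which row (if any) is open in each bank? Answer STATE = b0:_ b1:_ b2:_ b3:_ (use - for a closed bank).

STATE = b0:- b1:3 b2:2 b3:3

  [0] b3 r4: no row ⇒ E
  [1] b1 r4: no row ⇒ E
  [2] b1 r3: had r4 ⇒ C
  [3] b1 r4: had r3 ⇒ C
  [4] b3 r3: had r4 ⇒ C
  [5] b3 r2: had r3 ⇒ C
  [6] b3 r2: had r2 ⇒ H
  [7] b3 r3: had r2 ⇒ C
  [8] b2 r2: no row ⇒ E
  [9] b3 r3: had r3 ⇒ H
  [10] b3 r3: had r3 ⇒ H
  [11] b1 r3: had r4 ⇒ C
  [12] b3 r3: had r3 ⇒ H
  [13] b3 r3: had r3 ⇒ H
  [14] b3 r3: had r3 ⇒ H
  [15] b2 r2: had r2 ⇒ H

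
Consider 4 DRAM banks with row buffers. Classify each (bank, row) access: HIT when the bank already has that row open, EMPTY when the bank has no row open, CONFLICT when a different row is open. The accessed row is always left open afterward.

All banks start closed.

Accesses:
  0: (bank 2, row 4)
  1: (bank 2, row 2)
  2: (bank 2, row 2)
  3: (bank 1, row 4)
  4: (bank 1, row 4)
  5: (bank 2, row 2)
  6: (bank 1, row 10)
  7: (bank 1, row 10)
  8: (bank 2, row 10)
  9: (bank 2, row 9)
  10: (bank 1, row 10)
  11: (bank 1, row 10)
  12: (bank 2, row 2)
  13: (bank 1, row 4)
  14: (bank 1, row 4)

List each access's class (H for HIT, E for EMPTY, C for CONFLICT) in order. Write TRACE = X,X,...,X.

step 0: bank2 None->4 [EMPTY]
step 1: bank2 4->2 [CONFLICT]
step 2: bank2 2->2 [HIT]
step 3: bank1 None->4 [EMPTY]
step 4: bank1 4->4 [HIT]
step 5: bank2 2->2 [HIT]
step 6: bank1 4->10 [CONFLICT]
step 7: bank1 10->10 [HIT]
step 8: bank2 2->10 [CONFLICT]
step 9: bank2 10->9 [CONFLICT]
step 10: bank1 10->10 [HIT]
step 11: bank1 10->10 [HIT]
step 12: bank2 9->2 [CONFLICT]
step 13: bank1 10->4 [CONFLICT]
step 14: bank1 4->4 [HIT]

TRACE = E,C,H,E,H,H,C,H,C,C,H,H,C,C,H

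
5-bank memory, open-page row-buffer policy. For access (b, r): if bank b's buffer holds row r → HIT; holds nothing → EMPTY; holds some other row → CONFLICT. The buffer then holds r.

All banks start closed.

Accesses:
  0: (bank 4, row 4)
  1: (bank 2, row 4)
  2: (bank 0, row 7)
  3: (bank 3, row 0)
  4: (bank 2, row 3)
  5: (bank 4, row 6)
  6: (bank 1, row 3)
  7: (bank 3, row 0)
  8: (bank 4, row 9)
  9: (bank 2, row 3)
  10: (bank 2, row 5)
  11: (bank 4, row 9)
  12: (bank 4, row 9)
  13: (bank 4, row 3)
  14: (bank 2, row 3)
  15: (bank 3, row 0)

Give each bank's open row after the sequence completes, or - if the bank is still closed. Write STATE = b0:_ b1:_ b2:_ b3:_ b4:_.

STATE = b0:7 b1:3 b2:3 b3:0 b4:3

  [0] b4 r4: no row ⇒ E
  [1] b2 r4: no row ⇒ E
  [2] b0 r7: no row ⇒ E
  [3] b3 r0: no row ⇒ E
  [4] b2 r3: had r4 ⇒ C
  [5] b4 r6: had r4 ⇒ C
  [6] b1 r3: no row ⇒ E
  [7] b3 r0: had r0 ⇒ H
  [8] b4 r9: had r6 ⇒ C
  [9] b2 r3: had r3 ⇒ H
  [10] b2 r5: had r3 ⇒ C
  [11] b4 r9: had r9 ⇒ H
  [12] b4 r9: had r9 ⇒ H
  [13] b4 r3: had r9 ⇒ C
  [14] b2 r3: had r5 ⇒ C
  [15] b3 r0: had r0 ⇒ H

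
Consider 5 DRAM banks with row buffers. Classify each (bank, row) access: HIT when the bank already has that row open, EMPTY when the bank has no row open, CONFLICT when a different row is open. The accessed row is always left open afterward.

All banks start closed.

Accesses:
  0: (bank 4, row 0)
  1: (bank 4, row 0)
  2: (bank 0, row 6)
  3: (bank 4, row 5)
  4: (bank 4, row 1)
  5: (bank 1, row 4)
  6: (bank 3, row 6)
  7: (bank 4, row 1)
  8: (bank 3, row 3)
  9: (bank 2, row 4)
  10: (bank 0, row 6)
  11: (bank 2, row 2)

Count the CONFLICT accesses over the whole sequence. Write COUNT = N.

0: bank 4 row 0 — prev None → EMPTY
1: bank 4 row 0 — prev 0 → HIT
2: bank 0 row 6 — prev None → EMPTY
3: bank 4 row 5 — prev 0 → CONFLICT
4: bank 4 row 1 — prev 5 → CONFLICT
5: bank 1 row 4 — prev None → EMPTY
6: bank 3 row 6 — prev None → EMPTY
7: bank 4 row 1 — prev 1 → HIT
8: bank 3 row 3 — prev 6 → CONFLICT
9: bank 2 row 4 — prev None → EMPTY
10: bank 0 row 6 — prev 6 → HIT
11: bank 2 row 2 — prev 4 → CONFLICT

COUNT = 4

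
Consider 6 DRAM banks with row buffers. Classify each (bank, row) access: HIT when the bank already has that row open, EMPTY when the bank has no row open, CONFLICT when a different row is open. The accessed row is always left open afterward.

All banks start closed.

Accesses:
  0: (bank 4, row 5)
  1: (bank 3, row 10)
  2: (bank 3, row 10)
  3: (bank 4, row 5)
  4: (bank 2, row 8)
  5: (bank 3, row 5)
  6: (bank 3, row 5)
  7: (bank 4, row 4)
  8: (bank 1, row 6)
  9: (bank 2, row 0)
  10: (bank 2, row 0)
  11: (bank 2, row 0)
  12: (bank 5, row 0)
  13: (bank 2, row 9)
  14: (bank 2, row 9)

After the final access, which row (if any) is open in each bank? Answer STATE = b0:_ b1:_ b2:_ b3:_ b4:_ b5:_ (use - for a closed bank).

  [0] b4 r5: no row ⇒ E
  [1] b3 r10: no row ⇒ E
  [2] b3 r10: had r10 ⇒ H
  [3] b4 r5: had r5 ⇒ H
  [4] b2 r8: no row ⇒ E
  [5] b3 r5: had r10 ⇒ C
  [6] b3 r5: had r5 ⇒ H
  [7] b4 r4: had r5 ⇒ C
  [8] b1 r6: no row ⇒ E
  [9] b2 r0: had r8 ⇒ C
  [10] b2 r0: had r0 ⇒ H
  [11] b2 r0: had r0 ⇒ H
  [12] b5 r0: no row ⇒ E
  [13] b2 r9: had r0 ⇒ C
  [14] b2 r9: had r9 ⇒ H

STATE = b0:- b1:6 b2:9 b3:5 b4:4 b5:0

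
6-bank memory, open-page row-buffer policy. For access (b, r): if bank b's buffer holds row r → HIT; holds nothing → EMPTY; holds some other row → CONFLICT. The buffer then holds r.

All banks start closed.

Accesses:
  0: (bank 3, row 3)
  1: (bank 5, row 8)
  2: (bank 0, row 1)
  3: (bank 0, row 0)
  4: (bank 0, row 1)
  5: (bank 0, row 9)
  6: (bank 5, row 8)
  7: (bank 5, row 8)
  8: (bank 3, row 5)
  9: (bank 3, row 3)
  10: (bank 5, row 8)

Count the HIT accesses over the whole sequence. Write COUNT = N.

  [0] b3 r3: no row ⇒ E
  [1] b5 r8: no row ⇒ E
  [2] b0 r1: no row ⇒ E
  [3] b0 r0: had r1 ⇒ C
  [4] b0 r1: had r0 ⇒ C
  [5] b0 r9: had r1 ⇒ C
  [6] b5 r8: had r8 ⇒ H
  [7] b5 r8: had r8 ⇒ H
  [8] b3 r5: had r3 ⇒ C
  [9] b3 r3: had r5 ⇒ C
  [10] b5 r8: had r8 ⇒ H

COUNT = 3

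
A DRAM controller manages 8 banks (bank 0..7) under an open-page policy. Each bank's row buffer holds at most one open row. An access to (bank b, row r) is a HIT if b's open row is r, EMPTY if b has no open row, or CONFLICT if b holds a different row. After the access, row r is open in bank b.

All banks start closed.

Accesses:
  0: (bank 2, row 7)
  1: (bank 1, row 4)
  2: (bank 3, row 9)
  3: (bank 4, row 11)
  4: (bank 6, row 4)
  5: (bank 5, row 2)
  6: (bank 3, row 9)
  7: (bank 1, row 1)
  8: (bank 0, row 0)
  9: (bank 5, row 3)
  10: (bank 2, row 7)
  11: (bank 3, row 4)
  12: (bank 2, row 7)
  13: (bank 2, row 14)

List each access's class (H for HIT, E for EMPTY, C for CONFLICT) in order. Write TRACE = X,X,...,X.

TRACE = E,E,E,E,E,E,H,C,E,C,H,C,H,C

  [0] b2 r7: no row ⇒ E
  [1] b1 r4: no row ⇒ E
  [2] b3 r9: no row ⇒ E
  [3] b4 r11: no row ⇒ E
  [4] b6 r4: no row ⇒ E
  [5] b5 r2: no row ⇒ E
  [6] b3 r9: had r9 ⇒ H
  [7] b1 r1: had r4 ⇒ C
  [8] b0 r0: no row ⇒ E
  [9] b5 r3: had r2 ⇒ C
  [10] b2 r7: had r7 ⇒ H
  [11] b3 r4: had r9 ⇒ C
  [12] b2 r7: had r7 ⇒ H
  [13] b2 r14: had r7 ⇒ C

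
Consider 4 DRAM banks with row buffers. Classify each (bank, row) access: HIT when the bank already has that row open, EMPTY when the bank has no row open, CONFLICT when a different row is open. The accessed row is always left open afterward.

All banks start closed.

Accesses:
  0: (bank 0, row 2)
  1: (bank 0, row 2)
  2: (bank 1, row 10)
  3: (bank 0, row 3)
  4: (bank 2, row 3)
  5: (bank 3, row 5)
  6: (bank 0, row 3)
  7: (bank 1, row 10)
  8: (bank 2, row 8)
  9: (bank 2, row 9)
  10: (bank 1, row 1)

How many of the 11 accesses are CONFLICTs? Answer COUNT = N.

COUNT = 4

step 0: bank0 None->2 [EMPTY]
step 1: bank0 2->2 [HIT]
step 2: bank1 None->10 [EMPTY]
step 3: bank0 2->3 [CONFLICT]
step 4: bank2 None->3 [EMPTY]
step 5: bank3 None->5 [EMPTY]
step 6: bank0 3->3 [HIT]
step 7: bank1 10->10 [HIT]
step 8: bank2 3->8 [CONFLICT]
step 9: bank2 8->9 [CONFLICT]
step 10: bank1 10->1 [CONFLICT]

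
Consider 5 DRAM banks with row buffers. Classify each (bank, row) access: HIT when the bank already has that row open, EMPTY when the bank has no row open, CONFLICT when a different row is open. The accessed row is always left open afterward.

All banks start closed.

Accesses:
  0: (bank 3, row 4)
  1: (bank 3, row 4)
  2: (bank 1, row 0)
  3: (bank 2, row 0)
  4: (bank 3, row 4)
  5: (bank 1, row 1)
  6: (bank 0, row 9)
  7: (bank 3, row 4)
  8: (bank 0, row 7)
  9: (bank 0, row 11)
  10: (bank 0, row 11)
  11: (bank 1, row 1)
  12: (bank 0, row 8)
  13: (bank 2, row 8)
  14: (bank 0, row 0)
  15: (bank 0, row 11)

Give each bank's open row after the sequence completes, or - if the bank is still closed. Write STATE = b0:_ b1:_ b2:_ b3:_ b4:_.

STATE = b0:11 b1:1 b2:8 b3:4 b4:-

0: bank 3 row 4 — prev None → EMPTY
1: bank 3 row 4 — prev 4 → HIT
2: bank 1 row 0 — prev None → EMPTY
3: bank 2 row 0 — prev None → EMPTY
4: bank 3 row 4 — prev 4 → HIT
5: bank 1 row 1 — prev 0 → CONFLICT
6: bank 0 row 9 — prev None → EMPTY
7: bank 3 row 4 — prev 4 → HIT
8: bank 0 row 7 — prev 9 → CONFLICT
9: bank 0 row 11 — prev 7 → CONFLICT
10: bank 0 row 11 — prev 11 → HIT
11: bank 1 row 1 — prev 1 → HIT
12: bank 0 row 8 — prev 11 → CONFLICT
13: bank 2 row 8 — prev 0 → CONFLICT
14: bank 0 row 0 — prev 8 → CONFLICT
15: bank 0 row 11 — prev 0 → CONFLICT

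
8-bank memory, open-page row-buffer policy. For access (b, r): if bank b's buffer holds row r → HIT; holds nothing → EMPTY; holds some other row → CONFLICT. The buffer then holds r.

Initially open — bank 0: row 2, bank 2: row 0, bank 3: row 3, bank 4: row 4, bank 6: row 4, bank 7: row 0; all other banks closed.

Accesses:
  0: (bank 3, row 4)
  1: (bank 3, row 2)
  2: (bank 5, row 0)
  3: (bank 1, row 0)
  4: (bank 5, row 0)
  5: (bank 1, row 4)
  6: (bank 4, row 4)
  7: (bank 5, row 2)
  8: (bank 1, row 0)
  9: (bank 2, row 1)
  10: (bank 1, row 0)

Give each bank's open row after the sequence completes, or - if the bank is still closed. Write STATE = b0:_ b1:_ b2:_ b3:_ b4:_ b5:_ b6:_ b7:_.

step 0: bank3 3->4 [CONFLICT]
step 1: bank3 4->2 [CONFLICT]
step 2: bank5 None->0 [EMPTY]
step 3: bank1 None->0 [EMPTY]
step 4: bank5 0->0 [HIT]
step 5: bank1 0->4 [CONFLICT]
step 6: bank4 4->4 [HIT]
step 7: bank5 0->2 [CONFLICT]
step 8: bank1 4->0 [CONFLICT]
step 9: bank2 0->1 [CONFLICT]
step 10: bank1 0->0 [HIT]

STATE = b0:2 b1:0 b2:1 b3:2 b4:4 b5:2 b6:4 b7:0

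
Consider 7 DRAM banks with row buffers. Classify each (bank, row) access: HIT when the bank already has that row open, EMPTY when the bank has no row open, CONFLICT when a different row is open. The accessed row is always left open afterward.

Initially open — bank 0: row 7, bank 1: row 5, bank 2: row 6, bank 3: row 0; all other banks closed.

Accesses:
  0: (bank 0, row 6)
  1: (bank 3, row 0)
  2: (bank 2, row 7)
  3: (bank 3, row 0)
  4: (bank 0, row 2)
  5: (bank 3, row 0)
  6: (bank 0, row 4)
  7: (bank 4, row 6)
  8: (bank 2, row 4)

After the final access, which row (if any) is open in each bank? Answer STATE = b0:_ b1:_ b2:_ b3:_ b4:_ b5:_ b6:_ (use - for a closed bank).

0: bank 0 row 6 — prev 7 → CONFLICT
1: bank 3 row 0 — prev 0 → HIT
2: bank 2 row 7 — prev 6 → CONFLICT
3: bank 3 row 0 — prev 0 → HIT
4: bank 0 row 2 — prev 6 → CONFLICT
5: bank 3 row 0 — prev 0 → HIT
6: bank 0 row 4 — prev 2 → CONFLICT
7: bank 4 row 6 — prev None → EMPTY
8: bank 2 row 4 — prev 7 → CONFLICT

STATE = b0:4 b1:5 b2:4 b3:0 b4:6 b5:- b6:-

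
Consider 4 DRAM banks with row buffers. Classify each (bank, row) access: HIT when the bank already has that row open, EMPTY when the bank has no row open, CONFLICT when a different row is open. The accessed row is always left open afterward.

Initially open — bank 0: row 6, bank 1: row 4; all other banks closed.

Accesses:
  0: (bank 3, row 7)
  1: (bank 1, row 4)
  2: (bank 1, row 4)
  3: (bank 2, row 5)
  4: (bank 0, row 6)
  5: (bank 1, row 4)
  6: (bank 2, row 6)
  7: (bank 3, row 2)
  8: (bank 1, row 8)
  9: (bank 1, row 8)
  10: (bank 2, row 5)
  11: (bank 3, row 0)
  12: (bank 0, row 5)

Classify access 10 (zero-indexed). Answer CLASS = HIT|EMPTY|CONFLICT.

CLASS = CONFLICT

#0 (3,7) E
#1 (1,4) H  (was 4)
#2 (1,4) H  (was 4)
#3 (2,5) E
#4 (0,6) H  (was 6)
#5 (1,4) H  (was 4)
#6 (2,6) C  (was 5)
#7 (3,2) C  (was 7)
#8 (1,8) C  (was 4)
#9 (1,8) H  (was 8)
#10 (2,5) C  (was 6)
#11 (3,0) C  (was 2)
#12 (0,5) C  (was 6)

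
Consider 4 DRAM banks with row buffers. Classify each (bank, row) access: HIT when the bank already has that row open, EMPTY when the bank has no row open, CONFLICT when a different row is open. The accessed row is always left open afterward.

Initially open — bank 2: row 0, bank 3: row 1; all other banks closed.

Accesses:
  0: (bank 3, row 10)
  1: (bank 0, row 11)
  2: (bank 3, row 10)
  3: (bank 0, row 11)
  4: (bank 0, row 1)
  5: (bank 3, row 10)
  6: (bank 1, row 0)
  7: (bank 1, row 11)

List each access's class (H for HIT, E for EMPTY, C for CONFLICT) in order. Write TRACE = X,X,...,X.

TRACE = C,E,H,H,C,H,E,C

0: bank 3 row 10 — prev 1 → CONFLICT
1: bank 0 row 11 — prev None → EMPTY
2: bank 3 row 10 — prev 10 → HIT
3: bank 0 row 11 — prev 11 → HIT
4: bank 0 row 1 — prev 11 → CONFLICT
5: bank 3 row 10 — prev 10 → HIT
6: bank 1 row 0 — prev None → EMPTY
7: bank 1 row 11 — prev 0 → CONFLICT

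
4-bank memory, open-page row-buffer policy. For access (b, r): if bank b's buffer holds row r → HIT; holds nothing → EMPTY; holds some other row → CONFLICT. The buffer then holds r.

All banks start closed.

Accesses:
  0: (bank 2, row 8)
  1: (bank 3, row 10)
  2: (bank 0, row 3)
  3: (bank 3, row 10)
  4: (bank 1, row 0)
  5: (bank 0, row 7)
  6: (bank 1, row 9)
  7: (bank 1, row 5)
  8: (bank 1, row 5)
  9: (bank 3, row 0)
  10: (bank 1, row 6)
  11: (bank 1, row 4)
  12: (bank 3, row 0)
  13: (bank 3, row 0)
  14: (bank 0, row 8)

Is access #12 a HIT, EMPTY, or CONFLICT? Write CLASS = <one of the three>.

#0 (2,8) E
#1 (3,10) E
#2 (0,3) E
#3 (3,10) H  (was 10)
#4 (1,0) E
#5 (0,7) C  (was 3)
#6 (1,9) C  (was 0)
#7 (1,5) C  (was 9)
#8 (1,5) H  (was 5)
#9 (3,0) C  (was 10)
#10 (1,6) C  (was 5)
#11 (1,4) C  (was 6)
#12 (3,0) H  (was 0)
#13 (3,0) H  (was 0)
#14 (0,8) C  (was 7)

CLASS = HIT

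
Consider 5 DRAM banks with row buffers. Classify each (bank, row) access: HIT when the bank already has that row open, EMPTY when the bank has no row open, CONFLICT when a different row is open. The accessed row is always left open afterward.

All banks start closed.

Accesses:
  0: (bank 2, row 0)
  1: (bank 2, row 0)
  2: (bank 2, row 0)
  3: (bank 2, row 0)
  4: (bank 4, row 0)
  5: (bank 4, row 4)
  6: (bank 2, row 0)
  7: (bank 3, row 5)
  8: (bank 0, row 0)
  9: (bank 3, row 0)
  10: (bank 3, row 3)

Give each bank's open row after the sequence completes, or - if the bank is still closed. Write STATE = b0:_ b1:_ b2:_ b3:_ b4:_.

STATE = b0:0 b1:- b2:0 b3:3 b4:4

step 0: bank2 None->0 [EMPTY]
step 1: bank2 0->0 [HIT]
step 2: bank2 0->0 [HIT]
step 3: bank2 0->0 [HIT]
step 4: bank4 None->0 [EMPTY]
step 5: bank4 0->4 [CONFLICT]
step 6: bank2 0->0 [HIT]
step 7: bank3 None->5 [EMPTY]
step 8: bank0 None->0 [EMPTY]
step 9: bank3 5->0 [CONFLICT]
step 10: bank3 0->3 [CONFLICT]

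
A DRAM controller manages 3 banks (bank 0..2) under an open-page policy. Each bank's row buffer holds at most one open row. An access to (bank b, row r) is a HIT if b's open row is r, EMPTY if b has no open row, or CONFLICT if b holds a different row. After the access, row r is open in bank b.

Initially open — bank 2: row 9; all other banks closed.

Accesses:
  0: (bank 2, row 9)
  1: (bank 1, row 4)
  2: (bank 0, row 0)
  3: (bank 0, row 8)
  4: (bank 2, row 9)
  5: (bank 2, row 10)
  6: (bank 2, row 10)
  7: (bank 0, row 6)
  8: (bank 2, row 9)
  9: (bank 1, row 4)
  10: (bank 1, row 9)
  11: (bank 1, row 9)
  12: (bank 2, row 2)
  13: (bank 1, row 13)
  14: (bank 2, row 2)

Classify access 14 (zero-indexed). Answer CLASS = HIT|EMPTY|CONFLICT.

CLASS = HIT

step 0: bank2 9->9 [HIT]
step 1: bank1 None->4 [EMPTY]
step 2: bank0 None->0 [EMPTY]
step 3: bank0 0->8 [CONFLICT]
step 4: bank2 9->9 [HIT]
step 5: bank2 9->10 [CONFLICT]
step 6: bank2 10->10 [HIT]
step 7: bank0 8->6 [CONFLICT]
step 8: bank2 10->9 [CONFLICT]
step 9: bank1 4->4 [HIT]
step 10: bank1 4->9 [CONFLICT]
step 11: bank1 9->9 [HIT]
step 12: bank2 9->2 [CONFLICT]
step 13: bank1 9->13 [CONFLICT]
step 14: bank2 2->2 [HIT]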